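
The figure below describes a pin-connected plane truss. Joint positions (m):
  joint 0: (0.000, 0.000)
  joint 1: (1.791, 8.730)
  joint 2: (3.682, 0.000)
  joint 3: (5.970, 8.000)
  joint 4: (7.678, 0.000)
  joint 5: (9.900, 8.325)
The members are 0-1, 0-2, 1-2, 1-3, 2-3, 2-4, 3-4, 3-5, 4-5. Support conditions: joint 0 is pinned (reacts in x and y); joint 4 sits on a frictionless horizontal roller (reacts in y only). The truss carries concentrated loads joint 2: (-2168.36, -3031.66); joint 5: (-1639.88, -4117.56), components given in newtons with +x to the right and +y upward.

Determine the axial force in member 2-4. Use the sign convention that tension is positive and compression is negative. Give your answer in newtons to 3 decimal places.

N=6 nodes, M=9 members, R=3 reactions → 2N=12, M+R=12
member 0 (0-1): L=8.9118, (cx,cy)=(0.2010,0.9796)
member 1 (0-2): L=3.6820, (cx,cy)=(1.0000,0.0000)
member 2 (1-2): L=8.9325, (cx,cy)=(0.2117,-0.9773)
member 3 (1-3): L=4.2423, (cx,cy)=(0.9851,-0.1721)
member 4 (2-3): L=8.3208, (cx,cy)=(0.2750,0.9615)
member 5 (2-4): L=3.9960, (cx,cy)=(1.0000,0.0000)
member 6 (3-4): L=8.1803, (cx,cy)=(0.2088,-0.9780)
member 7 (3-5): L=3.9434, (cx,cy)=(0.9966,0.0824)
member 8 (4-5): L=8.6164, (cx,cy)=(0.2579,0.9662)
solve A·x = −loads:
  F[0-1] = -2209.3501 N (compression)
  F[0-2] = -3364.2291 N (compression)
  F[1-2] = +2384.0323 N (tension)
  F[1-3] = -963.0760 N (compression)
  F[2-3] = +729.7951 N (tension)
  F[2-4] = -891.8453 N (compression)
  F[3-4] = -933.7036 N (compression)
  F[3-5] = -554.9707 N (compression)
  F[4-5] = -4214.3635 N (compression)
  Rx@0 = +3808.2400 N
  Ry@0 = +2164.2740 N
  Ry@4 = +4984.9460 N

-891.845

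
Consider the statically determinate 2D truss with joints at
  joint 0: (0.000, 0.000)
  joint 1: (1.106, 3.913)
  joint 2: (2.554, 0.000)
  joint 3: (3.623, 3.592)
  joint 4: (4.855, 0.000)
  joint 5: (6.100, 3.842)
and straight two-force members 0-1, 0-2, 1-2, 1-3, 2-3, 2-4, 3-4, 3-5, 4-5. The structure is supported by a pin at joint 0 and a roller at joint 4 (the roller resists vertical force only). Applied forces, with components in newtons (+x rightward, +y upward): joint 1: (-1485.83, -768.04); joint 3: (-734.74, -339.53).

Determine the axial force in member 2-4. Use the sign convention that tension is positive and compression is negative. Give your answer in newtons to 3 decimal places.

-450.272

N=6 nodes, M=9 members, R=3 reactions → 2N=12, M+R=12
member 0 (0-1): L=4.0663, (cx,cy)=(0.2720,0.9623)
member 1 (0-2): L=2.5540, (cx,cy)=(1.0000,0.0000)
member 2 (1-2): L=4.1723, (cx,cy)=(0.3470,-0.9378)
member 3 (1-3): L=2.5374, (cx,cy)=(0.9920,-0.1265)
member 4 (2-3): L=3.7477, (cx,cy)=(0.2852,0.9585)
member 5 (2-4): L=2.3010, (cx,cy)=(1.0000,0.0000)
member 6 (3-4): L=3.7974, (cx,cy)=(0.3244,-0.9459)
member 7 (3-5): L=2.4896, (cx,cy)=(0.9949,0.1004)
member 8 (4-5): L=4.0387, (cx,cy)=(0.3083,0.9513)
solve A·x = −loads:
  F[0-1] = -2515.1992 N (compression)
  F[0-2] = -1536.4568 N (compression)
  F[1-2] = +1734.6831 N (tension)
  F[1-3] = +201.3143 N (tension)
  F[2-3] = -1697.3842 N (compression)
  F[2-4] = -450.2717 N (compression)
  F[3-4] = +1387.8769 N (tension)
  F[3-5] = -0.0000 N (tension)
  F[4-5] = +0.0000 N (tension)
  Rx@0 = +2220.5700 N
  Ry@0 = +2420.3752 N
  Ry@4 = -1312.8052 N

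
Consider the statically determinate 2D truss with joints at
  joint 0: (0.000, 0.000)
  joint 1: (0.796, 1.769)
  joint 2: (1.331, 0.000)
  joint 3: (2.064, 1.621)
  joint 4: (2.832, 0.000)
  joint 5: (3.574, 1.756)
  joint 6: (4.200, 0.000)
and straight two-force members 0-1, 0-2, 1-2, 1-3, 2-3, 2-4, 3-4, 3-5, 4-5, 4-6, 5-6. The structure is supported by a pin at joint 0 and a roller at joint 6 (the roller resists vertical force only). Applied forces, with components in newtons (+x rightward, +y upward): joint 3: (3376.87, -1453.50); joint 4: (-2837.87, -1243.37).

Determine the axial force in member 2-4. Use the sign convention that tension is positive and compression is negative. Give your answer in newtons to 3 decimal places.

N=7 nodes, M=11 members, R=3 reactions → 2N=14, M+R=14
member 0 (0-1): L=1.9398, (cx,cy)=(0.4103,0.9119)
member 1 (0-2): L=1.3310, (cx,cy)=(1.0000,0.0000)
member 2 (1-2): L=1.8481, (cx,cy)=(0.2895,-0.9572)
member 3 (1-3): L=1.2766, (cx,cy)=(0.9933,-0.1159)
member 4 (2-3): L=1.7790, (cx,cy)=(0.4120,0.9112)
member 5 (2-4): L=1.5010, (cx,cy)=(1.0000,0.0000)
member 6 (3-4): L=1.7937, (cx,cy)=(0.4282,-0.9037)
member 7 (3-5): L=1.5160, (cx,cy)=(0.9960,0.0890)
member 8 (4-5): L=1.9063, (cx,cy)=(0.3892,0.9211)
member 9 (4-6): L=1.3680, (cx,cy)=(1.0000,0.0000)
member 10 (5-6): L=1.8642, (cx,cy)=(0.3358,-0.9419)
solve A·x = −loads:
  F[0-1] = +174.4858 N (tension)
  F[0-2] = +467.4009 N (tension)
  F[1-2] = -181.3698 N (compression)
  F[1-3] = +124.9448 N (tension)
  F[2-3] = +190.5282 N (tension)
  F[2-4] = +336.3956 N (tension)
  F[3-4] = -2013.2119 N (compression)
  F[3-5] = -2321.5151 N (compression)
  F[4-5] = +3324.9171 N (tension)
  F[4-6] = +1018.1373 N (tension)
  F[5-6] = -3032.0418 N (compression)
  Rx@0 = -539.0000 N
  Ry@0 = -159.1191 N
  Ry@6 = +2855.9891 N

336.396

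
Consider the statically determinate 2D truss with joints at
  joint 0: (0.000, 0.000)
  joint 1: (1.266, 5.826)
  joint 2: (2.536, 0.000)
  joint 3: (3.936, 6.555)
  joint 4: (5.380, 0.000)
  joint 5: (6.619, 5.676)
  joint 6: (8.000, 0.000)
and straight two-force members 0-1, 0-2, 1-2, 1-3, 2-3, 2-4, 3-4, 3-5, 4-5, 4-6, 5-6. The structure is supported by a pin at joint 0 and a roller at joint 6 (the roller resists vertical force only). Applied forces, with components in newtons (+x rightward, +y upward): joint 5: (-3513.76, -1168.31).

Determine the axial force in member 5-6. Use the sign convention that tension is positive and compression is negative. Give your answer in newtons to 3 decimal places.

1570.912

N=7 nodes, M=11 members, R=3 reactions → 2N=14, M+R=14
member 0 (0-1): L=5.9620, (cx,cy)=(0.2123,0.9772)
member 1 (0-2): L=2.5360, (cx,cy)=(1.0000,0.0000)
member 2 (1-2): L=5.9628, (cx,cy)=(0.2130,-0.9771)
member 3 (1-3): L=2.7677, (cx,cy)=(0.9647,0.2634)
member 4 (2-3): L=6.7028, (cx,cy)=(0.2089,0.9779)
member 5 (2-4): L=2.8440, (cx,cy)=(1.0000,0.0000)
member 6 (3-4): L=6.7122, (cx,cy)=(0.2151,-0.9766)
member 7 (3-5): L=2.8233, (cx,cy)=(0.9503,-0.3113)
member 8 (4-5): L=5.8097, (cx,cy)=(0.2133,0.9770)
member 9 (4-6): L=2.6200, (cx,cy)=(1.0000,0.0000)
member 10 (5-6): L=5.8416, (cx,cy)=(0.2364,-0.9717)
solve A·x = −loads:
  F[0-1] = -2757.5802 N (compression)
  F[0-2] = -2928.1987 N (compression)
  F[1-2] = +2448.6047 N (tension)
  F[1-3] = -1147.6047 N (compression)
  F[2-3] = -2446.3788 N (compression)
  F[2-4] = -1895.7114 N (compression)
  F[3-4] = +3558.9678 N (tension)
  F[3-5] = -2508.3612 N (compression)
  F[4-5] = -3557.4771 N (compression)
  F[4-6] = -371.3766 N (compression)
  F[5-6] = +1570.9116 N (tension)
  Rx@0 = +3513.7600 N
  Ry@0 = +2694.6922 N
  Ry@6 = -1526.3822 N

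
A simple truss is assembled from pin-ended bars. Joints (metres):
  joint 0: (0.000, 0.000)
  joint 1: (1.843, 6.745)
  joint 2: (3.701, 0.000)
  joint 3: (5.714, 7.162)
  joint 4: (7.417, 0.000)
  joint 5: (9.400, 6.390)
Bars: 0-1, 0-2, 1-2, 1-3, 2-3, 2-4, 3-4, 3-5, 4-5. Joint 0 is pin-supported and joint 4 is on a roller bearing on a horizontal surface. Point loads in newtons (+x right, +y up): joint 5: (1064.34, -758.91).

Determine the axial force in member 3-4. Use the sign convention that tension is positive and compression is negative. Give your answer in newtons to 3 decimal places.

N=6 nodes, M=9 members, R=3 reactions → 2N=12, M+R=12
member 0 (0-1): L=6.9923, (cx,cy)=(0.2636,0.9646)
member 1 (0-2): L=3.7010, (cx,cy)=(1.0000,0.0000)
member 2 (1-2): L=6.9962, (cx,cy)=(0.2656,-0.9641)
member 3 (1-3): L=3.8934, (cx,cy)=(0.9942,0.1071)
member 4 (2-3): L=7.4395, (cx,cy)=(0.2706,0.9627)
member 5 (2-4): L=3.7160, (cx,cy)=(1.0000,0.0000)
member 6 (3-4): L=7.3617, (cx,cy)=(0.2313,-0.9729)
member 7 (3-5): L=3.7660, (cx,cy)=(0.9788,-0.2050)
member 8 (4-5): L=6.6906, (cx,cy)=(0.2964,0.9551)
solve A·x = −loads:
  F[0-1] = +1160.9187 N (tension)
  F[0-2] = +758.3483 N (tension)
  F[1-2] = -1094.8972 N (compression)
  F[1-3] = +600.2181 N (tension)
  F[2-3] = +1096.4829 N (tension)
  F[2-4] = +170.8859 N (tension)
  F[3-4] = -1413.8454 N (compression)
  F[3-5] = +1247.0051 N (tension)
  F[4-5] = -526.9594 N (compression)
  Rx@0 = -1064.3400 N
  Ry@0 = -1119.8667 N
  Ry@4 = +1878.7767 N

-1413.845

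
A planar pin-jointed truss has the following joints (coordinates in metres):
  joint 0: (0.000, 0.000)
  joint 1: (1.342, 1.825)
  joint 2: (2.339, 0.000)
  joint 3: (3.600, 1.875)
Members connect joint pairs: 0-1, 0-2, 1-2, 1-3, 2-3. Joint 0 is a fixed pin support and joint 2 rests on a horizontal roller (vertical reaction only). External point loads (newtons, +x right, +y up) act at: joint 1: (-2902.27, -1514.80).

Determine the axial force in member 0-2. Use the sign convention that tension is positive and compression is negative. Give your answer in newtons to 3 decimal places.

N=4 nodes, M=5 members, R=3 reactions → 2N=8, M+R=8
member 0 (0-1): L=2.2653, (cx,cy)=(0.5924,0.8056)
member 1 (0-2): L=2.3390, (cx,cy)=(1.0000,0.0000)
member 2 (1-2): L=2.0796, (cx,cy)=(0.4794,-0.8776)
member 3 (1-3): L=2.2586, (cx,cy)=(0.9998,0.0221)
member 4 (2-3): L=2.2596, (cx,cy)=(0.5581,0.8298)
solve A·x = −loads:
  F[0-1] = -3612.2858 N (compression)
  F[0-2] = -762.2950 N (compression)
  F[1-2] = +1590.0201 N (tension)
  F[1-3] = +0.0000 N (tension)
  F[2-3] = -0.0000 N (compression)
  Rx@0 = +2902.2700 N
  Ry@0 = +2910.1746 N
  Ry@2 = -1395.3746 N

-762.295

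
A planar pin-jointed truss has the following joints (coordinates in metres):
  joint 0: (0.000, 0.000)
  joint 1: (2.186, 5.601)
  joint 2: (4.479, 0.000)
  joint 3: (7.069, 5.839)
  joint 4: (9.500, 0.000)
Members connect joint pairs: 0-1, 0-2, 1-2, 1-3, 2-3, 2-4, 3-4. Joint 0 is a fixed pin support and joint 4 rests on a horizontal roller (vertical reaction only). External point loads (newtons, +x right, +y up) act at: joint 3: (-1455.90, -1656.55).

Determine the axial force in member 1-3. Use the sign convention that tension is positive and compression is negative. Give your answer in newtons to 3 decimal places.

N=5 nodes, M=7 members, R=3 reactions → 2N=10, M+R=10
member 0 (0-1): L=6.0125, (cx,cy)=(0.3636,0.9316)
member 1 (0-2): L=4.4790, (cx,cy)=(1.0000,0.0000)
member 2 (1-2): L=6.0522, (cx,cy)=(0.3789,-0.9254)
member 3 (1-3): L=4.8888, (cx,cy)=(0.9988,0.0487)
member 4 (2-3): L=6.3876, (cx,cy)=(0.4055,0.9141)
member 5 (2-4): L=5.0210, (cx,cy)=(1.0000,0.0000)
member 6 (3-4): L=6.3248, (cx,cy)=(0.3844,-0.9232)
solve A·x = −loads:
  F[0-1] = -1415.6244 N (compression)
  F[0-2] = -941.2106 N (compression)
  F[1-2] = +1370.5228 N (tension)
  F[1-3] = -1035.1680 N (compression)
  F[2-3] = -1387.5268 N (compression)
  F[2-4] = +140.6414 N (tension)
  F[3-4] = -365.9133 N (compression)
  Rx@0 = +1455.9000 N
  Ry@0 = +1318.7445 N
  Ry@4 = +337.8055 N

-1035.168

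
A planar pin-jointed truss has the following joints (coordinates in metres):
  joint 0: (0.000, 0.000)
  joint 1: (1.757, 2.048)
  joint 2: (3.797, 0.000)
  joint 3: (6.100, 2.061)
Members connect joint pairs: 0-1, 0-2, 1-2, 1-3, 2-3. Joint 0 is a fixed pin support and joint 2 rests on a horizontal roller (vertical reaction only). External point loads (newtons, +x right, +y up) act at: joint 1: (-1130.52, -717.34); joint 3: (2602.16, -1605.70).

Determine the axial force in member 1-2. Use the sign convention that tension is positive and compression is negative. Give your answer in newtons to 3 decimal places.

-2957.439

N=4 nodes, M=5 members, R=3 reactions → 2N=8, M+R=8
member 0 (0-1): L=2.6984, (cx,cy)=(0.6511,0.7590)
member 1 (0-2): L=3.7970, (cx,cy)=(1.0000,0.0000)
member 2 (1-2): L=2.8907, (cx,cy)=(0.7057,-0.7085)
member 3 (1-3): L=4.3430, (cx,cy)=(1.0000,0.0030)
member 4 (2-3): L=3.0906, (cx,cy)=(0.7452,0.6669)
solve A·x = −loads:
  F[0-1] = +1832.9836 N (tension)
  F[0-2] = +278.1348 N (tension)
  F[1-2] = -2957.4386 N (compression)
  F[1-3] = +4411.1734 N (tension)
  F[2-3] = -2427.6137 N (compression)
  Rx@0 = -1471.6400 N
  Ry@0 = -1391.1773 N
  Ry@2 = +3714.2173 N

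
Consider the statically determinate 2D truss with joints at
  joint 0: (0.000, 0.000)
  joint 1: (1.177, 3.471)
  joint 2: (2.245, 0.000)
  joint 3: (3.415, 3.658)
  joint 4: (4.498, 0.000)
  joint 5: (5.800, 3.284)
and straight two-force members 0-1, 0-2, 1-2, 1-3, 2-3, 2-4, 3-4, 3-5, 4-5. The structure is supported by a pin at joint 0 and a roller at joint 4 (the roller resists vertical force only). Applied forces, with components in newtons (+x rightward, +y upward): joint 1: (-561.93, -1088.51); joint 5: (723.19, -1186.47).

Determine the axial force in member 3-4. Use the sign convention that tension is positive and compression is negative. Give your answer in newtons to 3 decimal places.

-937.427

N=6 nodes, M=9 members, R=3 reactions → 2N=12, M+R=12
member 0 (0-1): L=3.6651, (cx,cy)=(0.3211,0.9470)
member 1 (0-2): L=2.2450, (cx,cy)=(1.0000,0.0000)
member 2 (1-2): L=3.6316, (cx,cy)=(0.2941,-0.9558)
member 3 (1-3): L=2.2458, (cx,cy)=(0.9965,0.0833)
member 4 (2-3): L=3.8406, (cx,cy)=(0.3046,0.9525)
member 5 (2-4): L=2.2530, (cx,cy)=(1.0000,0.0000)
member 6 (3-4): L=3.8150, (cx,cy)=(0.2839,-0.9589)
member 7 (3-5): L=2.4141, (cx,cy)=(0.9879,-0.1549)
member 8 (4-5): L=3.5327, (cx,cy)=(0.3686,0.9296)
solve A·x = −loads:
  F[0-1] = -386.3274 N (compression)
  F[0-2] = +285.3231 N (tension)
  F[1-2] = -699.8082 N (compression)
  F[1-3] = +645.9136 N (tension)
  F[2-3] = +702.2420 N (tension)
  F[2-4] = -134.4140 N (compression)
  F[3-4] = -937.4267 N (compression)
  F[3-5] = +1137.4561 N (tension)
  F[4-5] = -1086.7578 N (compression)
  Rx@0 = -161.2600 N
  Ry@0 = +365.8650 N
  Ry@4 = +1909.1150 N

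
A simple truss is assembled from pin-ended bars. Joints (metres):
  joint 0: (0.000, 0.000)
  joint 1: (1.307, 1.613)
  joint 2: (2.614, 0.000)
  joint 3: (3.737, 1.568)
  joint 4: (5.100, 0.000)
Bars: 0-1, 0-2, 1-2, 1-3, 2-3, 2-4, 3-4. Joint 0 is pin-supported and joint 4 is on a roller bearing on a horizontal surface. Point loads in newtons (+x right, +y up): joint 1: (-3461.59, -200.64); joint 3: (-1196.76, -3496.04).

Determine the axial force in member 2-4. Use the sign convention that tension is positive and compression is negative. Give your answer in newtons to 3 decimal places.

N=5 nodes, M=7 members, R=3 reactions → 2N=10, M+R=10
member 0 (0-1): L=2.0761, (cx,cy)=(0.6296,0.7770)
member 1 (0-2): L=2.6140, (cx,cy)=(1.0000,0.0000)
member 2 (1-2): L=2.0761, (cx,cy)=(0.6296,-0.7770)
member 3 (1-3): L=2.4304, (cx,cy)=(0.9998,-0.0185)
member 4 (2-3): L=1.9287, (cx,cy)=(0.5823,0.8130)
member 5 (2-4): L=2.4860, (cx,cy)=(1.0000,0.0000)
member 6 (3-4): L=2.0776, (cx,cy)=(0.6560,-0.7547)
solve A·x = −loads:
  F[0-1] = -3277.3053 N (compression)
  F[0-2] = -2595.0948 N (compression)
  F[1-2] = +3031.2214 N (tension)
  F[1-3] = -510.0836 N (compression)
  F[2-3] = -2896.8331 N (compression)
  F[2-4] = +999.9686 N (tension)
  F[3-4] = -1524.2317 N (compression)
  Rx@0 = +4658.3500 N
  Ry@0 = +2546.3126 N
  Ry@4 = +1150.3674 N

999.969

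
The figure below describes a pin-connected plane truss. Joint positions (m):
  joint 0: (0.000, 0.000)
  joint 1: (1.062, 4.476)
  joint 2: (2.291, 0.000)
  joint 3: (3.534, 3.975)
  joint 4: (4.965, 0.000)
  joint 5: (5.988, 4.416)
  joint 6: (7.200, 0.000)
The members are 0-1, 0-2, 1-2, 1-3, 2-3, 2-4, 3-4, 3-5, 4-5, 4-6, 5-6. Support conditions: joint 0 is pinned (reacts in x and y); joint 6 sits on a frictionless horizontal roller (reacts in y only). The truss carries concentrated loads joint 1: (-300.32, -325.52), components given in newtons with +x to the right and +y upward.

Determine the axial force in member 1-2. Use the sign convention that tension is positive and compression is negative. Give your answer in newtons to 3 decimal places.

N=7 nodes, M=11 members, R=3 reactions → 2N=14, M+R=14
member 0 (0-1): L=4.6003, (cx,cy)=(0.2309,0.9730)
member 1 (0-2): L=2.2910, (cx,cy)=(1.0000,0.0000)
member 2 (1-2): L=4.6417, (cx,cy)=(0.2648,-0.9643)
member 3 (1-3): L=2.5223, (cx,cy)=(0.9801,-0.1986)
member 4 (2-3): L=4.1648, (cx,cy)=(0.2985,0.9544)
member 5 (2-4): L=2.6740, (cx,cy)=(1.0000,0.0000)
member 6 (3-4): L=4.2247, (cx,cy)=(0.3387,-0.9409)
member 7 (3-5): L=2.4933, (cx,cy)=(0.9842,0.1769)
member 8 (4-5): L=4.5329, (cx,cy)=(0.2257,0.9742)
member 9 (4-6): L=2.2350, (cx,cy)=(1.0000,0.0000)
member 10 (5-6): L=4.5793, (cx,cy)=(0.2647,-0.9643)
solve A·x = −loads:
  F[0-1] = -477.0920 N (compression)
  F[0-2] = -190.1803 N (compression)
  F[1-2] = +109.9667 N (tension)
  F[1-3] = +164.3383 N (tension)
  F[2-3] = -111.1057 N (compression)
  F[2-4] = -127.9040 N (compression)
  F[3-4] = +161.3863 N (tension)
  F[3-5] = +74.4125 N (tension)
  F[4-5] = -155.8675 N (compression)
  F[4-6] = -38.0629 N (compression)
  F[5-6] = +143.8132 N (tension)
  Rx@0 = +300.3200 N
  Ry@0 = +464.2047 N
  Ry@6 = -138.6847 N

109.967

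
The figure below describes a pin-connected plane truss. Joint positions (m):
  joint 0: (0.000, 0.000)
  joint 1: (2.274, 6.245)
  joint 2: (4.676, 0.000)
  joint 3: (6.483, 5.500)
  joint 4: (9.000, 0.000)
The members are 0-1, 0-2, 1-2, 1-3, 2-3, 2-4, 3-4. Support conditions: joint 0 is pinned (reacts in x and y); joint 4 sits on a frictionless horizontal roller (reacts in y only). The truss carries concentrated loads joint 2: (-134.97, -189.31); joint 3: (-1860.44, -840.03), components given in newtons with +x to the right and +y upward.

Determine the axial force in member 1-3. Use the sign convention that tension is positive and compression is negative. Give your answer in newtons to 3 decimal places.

-1193.581

N=5 nodes, M=7 members, R=3 reactions → 2N=10, M+R=10
member 0 (0-1): L=6.6461, (cx,cy)=(0.3422,0.9396)
member 1 (0-2): L=4.6760, (cx,cy)=(1.0000,0.0000)
member 2 (1-2): L=6.6910, (cx,cy)=(0.3590,-0.9333)
member 3 (1-3): L=4.2744, (cx,cy)=(0.9847,-0.1743)
member 4 (2-3): L=5.7892, (cx,cy)=(0.3121,0.9500)
member 5 (2-4): L=4.3240, (cx,cy)=(1.0000,0.0000)
member 6 (3-4): L=6.0486, (cx,cy)=(0.4161,-0.9093)
solve A·x = −loads:
  F[0-1] = -1556.7778 N (compression)
  F[0-2] = -1462.7526 N (compression)
  F[1-2] = +1790.1793 N (tension)
  F[1-3] = -1193.5813 N (compression)
  F[2-3] = -1559.4507 N (compression)
  F[2-4] = -198.3748 N (compression)
  F[3-4] = +476.7125 N (tension)
  Rx@0 = +1995.4100 N
  Ry@0 = +1462.8169 N
  Ry@4 = -433.4769 N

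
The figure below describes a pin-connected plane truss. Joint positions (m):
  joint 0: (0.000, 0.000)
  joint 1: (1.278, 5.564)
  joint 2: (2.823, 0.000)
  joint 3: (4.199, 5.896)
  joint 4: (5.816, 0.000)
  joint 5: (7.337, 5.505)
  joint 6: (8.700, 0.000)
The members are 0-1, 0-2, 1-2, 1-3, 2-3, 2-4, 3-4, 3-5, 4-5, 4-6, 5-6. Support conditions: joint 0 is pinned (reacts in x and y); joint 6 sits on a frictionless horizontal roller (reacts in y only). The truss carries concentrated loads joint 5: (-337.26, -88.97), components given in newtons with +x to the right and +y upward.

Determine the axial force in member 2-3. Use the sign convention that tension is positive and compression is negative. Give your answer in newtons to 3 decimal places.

N=7 nodes, M=11 members, R=3 reactions → 2N=14, M+R=14
member 0 (0-1): L=5.7089, (cx,cy)=(0.2239,0.9746)
member 1 (0-2): L=2.8230, (cx,cy)=(1.0000,0.0000)
member 2 (1-2): L=5.7745, (cx,cy)=(0.2676,-0.9635)
member 3 (1-3): L=2.9398, (cx,cy)=(0.9936,0.1129)
member 4 (2-3): L=6.0544, (cx,cy)=(0.2273,0.9738)
member 5 (2-4): L=2.9930, (cx,cy)=(1.0000,0.0000)
member 6 (3-4): L=6.1137, (cx,cy)=(0.2645,-0.9644)
member 7 (3-5): L=3.1623, (cx,cy)=(0.9923,-0.1236)
member 8 (4-5): L=5.7113, (cx,cy)=(0.2663,0.9639)
member 9 (4-6): L=2.8840, (cx,cy)=(1.0000,0.0000)
member 10 (5-6): L=5.6712, (cx,cy)=(0.2403,-0.9707)
solve A·x = −loads:
  F[0-1] = -233.2628 N (compression)
  F[0-2] = -285.0414 N (compression)
  F[1-2] = +222.7547 N (tension)
  F[1-3] = -112.5375 N (compression)
  F[2-3] = -220.4012 N (compression)
  F[2-4] = -175.3515 N (compression)
  F[3-4] = +265.7375 N (tension)
  F[3-5] = -233.9882 N (compression)
  F[4-5] = -265.8763 N (compression)
  F[4-6] = -34.2602 N (compression)
  F[5-6] = +142.5510 N (tension)
  Rx@0 = +337.2600 N
  Ry@0 = +227.3428 N
  Ry@6 = -138.3728 N

-220.401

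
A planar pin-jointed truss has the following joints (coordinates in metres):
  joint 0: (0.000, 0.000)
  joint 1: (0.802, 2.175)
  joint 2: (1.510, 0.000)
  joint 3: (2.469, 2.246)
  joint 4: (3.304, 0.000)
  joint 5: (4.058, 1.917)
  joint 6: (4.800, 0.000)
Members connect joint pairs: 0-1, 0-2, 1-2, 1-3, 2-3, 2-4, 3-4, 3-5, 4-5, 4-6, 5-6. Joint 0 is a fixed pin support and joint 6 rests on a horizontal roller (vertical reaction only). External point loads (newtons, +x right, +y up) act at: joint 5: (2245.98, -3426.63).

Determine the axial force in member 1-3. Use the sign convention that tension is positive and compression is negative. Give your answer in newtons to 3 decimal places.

251.732

N=7 nodes, M=11 members, R=3 reactions → 2N=14, M+R=14
member 0 (0-1): L=2.3182, (cx,cy)=(0.3460,0.9382)
member 1 (0-2): L=1.5100, (cx,cy)=(1.0000,0.0000)
member 2 (1-2): L=2.2873, (cx,cy)=(0.3095,-0.9509)
member 3 (1-3): L=1.6685, (cx,cy)=(0.9991,0.0426)
member 4 (2-3): L=2.4422, (cx,cy)=(0.3927,0.9197)
member 5 (2-4): L=1.7940, (cx,cy)=(1.0000,0.0000)
member 6 (3-4): L=2.3962, (cx,cy)=(0.3485,-0.9373)
member 7 (3-5): L=1.6227, (cx,cy)=(0.9792,-0.2027)
member 8 (4-5): L=2.0600, (cx,cy)=(0.3660,0.9306)
member 9 (4-6): L=1.4960, (cx,cy)=(1.0000,0.0000)
member 10 (5-6): L=2.0556, (cx,cy)=(0.3610,-0.9326)
solve A·x = −loads:
  F[0-1] = +391.4622 N (tension)
  F[0-2] = +2110.5477 N (tension)
  F[1-2] = -374.9926 N (compression)
  F[1-3] = +251.7321 N (tension)
  F[2-3] = +387.7206 N (tension)
  F[2-4] = +1842.2244 N (tension)
  F[3-4] = -521.1523 N (compression)
  F[3-5] = +597.7765 N (tension)
  F[4-5] = +524.9134 N (tension)
  F[4-6] = +1468.4859 N (tension)
  F[5-6] = -4068.2020 N (compression)
  Rx@0 = -2245.9800 N
  Ry@0 = -367.2884 N
  Ry@6 = +3793.9184 N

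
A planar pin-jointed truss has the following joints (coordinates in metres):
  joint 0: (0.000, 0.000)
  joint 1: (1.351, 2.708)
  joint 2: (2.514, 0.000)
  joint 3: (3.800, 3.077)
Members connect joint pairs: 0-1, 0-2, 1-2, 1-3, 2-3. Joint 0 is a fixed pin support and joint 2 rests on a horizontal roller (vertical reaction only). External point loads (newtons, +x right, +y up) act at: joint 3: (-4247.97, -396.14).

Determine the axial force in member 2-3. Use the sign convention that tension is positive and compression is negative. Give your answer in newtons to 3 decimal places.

282.130

N=4 nodes, M=5 members, R=3 reactions → 2N=8, M+R=8
member 0 (0-1): L=3.0263, (cx,cy)=(0.4464,0.8948)
member 1 (0-2): L=2.5140, (cx,cy)=(1.0000,0.0000)
member 2 (1-2): L=2.9472, (cx,cy)=(0.3946,-0.9188)
member 3 (1-3): L=2.4766, (cx,cy)=(0.9888,0.1490)
member 4 (2-3): L=3.3349, (cx,cy)=(0.3856,0.9227)
solve A·x = −loads:
  F[0-1] = -5583.9466 N (compression)
  F[0-2] = -1755.1825 N (compression)
  F[1-2] = +4723.5271 N (tension)
  F[1-3] = -4405.9411 N (compression)
  F[2-3] = +282.1300 N (tension)
  Rx@0 = +4247.9700 N
  Ry@0 = +4996.6458 N
  Ry@2 = -4600.5058 N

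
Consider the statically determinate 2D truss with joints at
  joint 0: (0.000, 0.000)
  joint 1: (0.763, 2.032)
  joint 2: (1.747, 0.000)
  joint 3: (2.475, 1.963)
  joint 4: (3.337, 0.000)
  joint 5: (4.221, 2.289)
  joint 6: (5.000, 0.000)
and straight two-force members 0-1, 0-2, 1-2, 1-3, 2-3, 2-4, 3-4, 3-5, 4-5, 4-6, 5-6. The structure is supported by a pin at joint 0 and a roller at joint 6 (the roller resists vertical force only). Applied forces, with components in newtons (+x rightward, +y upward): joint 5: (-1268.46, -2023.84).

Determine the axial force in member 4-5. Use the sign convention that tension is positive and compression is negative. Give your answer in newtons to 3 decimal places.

N=7 nodes, M=11 members, R=3 reactions → 2N=14, M+R=14
member 0 (0-1): L=2.1705, (cx,cy)=(0.3515,0.9362)
member 1 (0-2): L=1.7470, (cx,cy)=(1.0000,0.0000)
member 2 (1-2): L=2.2577, (cx,cy)=(0.4358,-0.9000)
member 3 (1-3): L=1.7134, (cx,cy)=(0.9992,-0.0403)
member 4 (2-3): L=2.0936, (cx,cy)=(0.3477,0.9376)
member 5 (2-4): L=1.5900, (cx,cy)=(1.0000,0.0000)
member 6 (3-4): L=2.1439, (cx,cy)=(0.4021,-0.9156)
member 7 (3-5): L=1.7762, (cx,cy)=(0.9830,0.1835)
member 8 (4-5): L=2.4538, (cx,cy)=(0.3603,0.9329)
member 9 (4-6): L=1.6630, (cx,cy)=(1.0000,0.0000)
member 10 (5-6): L=2.4179, (cx,cy)=(0.3222,-0.9467)
solve A·x = −loads:
  F[0-1] = -957.0996 N (compression)
  F[0-2] = -932.0133 N (compression)
  F[1-2] = +1030.7283 N (tension)
  F[1-3] = -786.3159 N (compression)
  F[2-3] = -989.4221 N (compression)
  F[2-4] = -138.7413 N (compression)
  F[3-4] = +691.5268 N (tension)
  F[3-5] = -1432.0864 N (compression)
  F[4-5] = -678.7463 N (compression)
  F[4-6] = +383.8250 N (tension)
  F[5-6] = -1191.3481 N (compression)
  Rx@0 = +1268.4600 N
  Ry@0 = +896.0153 N
  Ry@6 = +1127.8247 N

-678.746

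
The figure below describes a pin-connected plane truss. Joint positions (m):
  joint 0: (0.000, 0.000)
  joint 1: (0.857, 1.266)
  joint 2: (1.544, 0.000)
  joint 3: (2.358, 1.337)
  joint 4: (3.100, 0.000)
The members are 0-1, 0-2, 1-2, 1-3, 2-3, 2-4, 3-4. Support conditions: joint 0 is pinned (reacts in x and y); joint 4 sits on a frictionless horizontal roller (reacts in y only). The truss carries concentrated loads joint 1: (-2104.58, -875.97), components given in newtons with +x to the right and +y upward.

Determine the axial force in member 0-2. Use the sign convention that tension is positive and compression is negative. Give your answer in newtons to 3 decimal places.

-1093.719

N=5 nodes, M=7 members, R=3 reactions → 2N=10, M+R=10
member 0 (0-1): L=1.5288, (cx,cy)=(0.5606,0.8281)
member 1 (0-2): L=1.5440, (cx,cy)=(1.0000,0.0000)
member 2 (1-2): L=1.4404, (cx,cy)=(0.4770,-0.8789)
member 3 (1-3): L=1.5027, (cx,cy)=(0.9989,0.0472)
member 4 (2-3): L=1.5653, (cx,cy)=(0.5200,0.8541)
member 5 (2-4): L=1.5560, (cx,cy)=(1.0000,0.0000)
member 6 (3-4): L=1.5291, (cx,cy)=(0.4853,-0.8744)
solve A·x = −loads:
  F[0-1] = -1803.2621 N (compression)
  F[0-2] = -1093.7194 N (compression)
  F[1-2] = +742.1664 N (tension)
  F[1-3] = +740.5673 N (tension)
  F[2-3] = -763.6968 N (compression)
  F[2-4] = -342.5964 N (compression)
  F[3-4] = +706.0144 N (tension)
  Rx@0 = +2104.5800 N
  Ry@0 = +1493.2900 N
  Ry@4 = -617.3200 N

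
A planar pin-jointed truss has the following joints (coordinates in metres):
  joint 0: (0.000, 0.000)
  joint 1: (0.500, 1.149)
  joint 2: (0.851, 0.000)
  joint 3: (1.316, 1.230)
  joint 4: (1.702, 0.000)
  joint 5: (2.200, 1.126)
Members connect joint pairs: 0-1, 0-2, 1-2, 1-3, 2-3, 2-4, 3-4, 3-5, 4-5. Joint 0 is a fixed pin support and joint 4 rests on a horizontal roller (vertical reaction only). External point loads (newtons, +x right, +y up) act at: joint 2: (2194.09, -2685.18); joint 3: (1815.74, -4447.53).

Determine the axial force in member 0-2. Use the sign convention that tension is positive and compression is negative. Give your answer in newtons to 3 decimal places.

N=6 nodes, M=9 members, R=3 reactions → 2N=12, M+R=12
member 0 (0-1): L=1.2531, (cx,cy)=(0.3990,0.9169)
member 1 (0-2): L=0.8510, (cx,cy)=(1.0000,0.0000)
member 2 (1-2): L=1.2014, (cx,cy)=(0.2922,-0.9564)
member 3 (1-3): L=0.8200, (cx,cy)=(0.9951,0.0988)
member 4 (2-3): L=1.3150, (cx,cy)=(0.3536,0.9354)
member 5 (2-4): L=0.8510, (cx,cy)=(1.0000,0.0000)
member 6 (3-4): L=1.2891, (cx,cy)=(0.2994,-0.9541)
member 7 (3-5): L=0.8901, (cx,cy)=(0.9932,-0.1168)
member 8 (4-5): L=1.2312, (cx,cy)=(0.4045,0.9145)
solve A·x = −loads:
  F[0-1] = -1133.1747 N (compression)
  F[0-2] = +4461.9870 N (tension)
  F[1-2] = +1008.9325 N (tension)
  F[1-3] = -750.5926 N (compression)
  F[2-3] = +1839.0932 N (tension)
  F[2-4] = +1912.3172 N (tension)
  F[3-4] = -6386.6711 N (compression)
  F[3-5] = +0.0000 N (tension)
  F[4-5] = -0.0000 N (compression)
  Rx@0 = -4009.8300 N
  Ry@0 = +1039.0567 N
  Ry@4 = +6093.6533 N

4461.987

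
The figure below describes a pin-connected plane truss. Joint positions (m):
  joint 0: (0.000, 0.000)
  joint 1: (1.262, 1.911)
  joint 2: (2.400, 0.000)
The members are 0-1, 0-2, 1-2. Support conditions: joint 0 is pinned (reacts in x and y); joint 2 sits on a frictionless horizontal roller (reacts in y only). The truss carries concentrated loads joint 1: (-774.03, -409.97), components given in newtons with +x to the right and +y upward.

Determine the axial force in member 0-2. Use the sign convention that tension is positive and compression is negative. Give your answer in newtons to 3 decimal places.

-238.644

N=3 nodes, M=3 members, R=3 reactions → 2N=6, M+R=6
member 0 (0-1): L=2.2901, (cx,cy)=(0.5511,0.8345)
member 1 (0-2): L=2.4000, (cx,cy)=(1.0000,0.0000)
member 2 (1-2): L=2.2242, (cx,cy)=(0.5116,-0.8592)
solve A·x = −loads:
  F[0-1] = -971.5441 N (compression)
  F[0-2] = -238.6438 N (compression)
  F[1-2] = +466.4202 N (tension)
  Rx@0 = +774.0300 N
  Ry@0 = +810.7155 N
  Ry@2 = -400.7455 N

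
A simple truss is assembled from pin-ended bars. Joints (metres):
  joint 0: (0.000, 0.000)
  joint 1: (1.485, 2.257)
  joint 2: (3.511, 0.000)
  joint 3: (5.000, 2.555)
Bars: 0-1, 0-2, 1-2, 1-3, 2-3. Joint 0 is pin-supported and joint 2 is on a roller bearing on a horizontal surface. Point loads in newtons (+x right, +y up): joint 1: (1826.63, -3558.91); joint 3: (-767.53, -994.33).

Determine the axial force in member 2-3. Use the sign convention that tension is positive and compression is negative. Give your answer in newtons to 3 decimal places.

-1131.450

N=4 nodes, M=5 members, R=3 reactions → 2N=8, M+R=8
member 0 (0-1): L=2.7017, (cx,cy)=(0.5497,0.8354)
member 1 (0-2): L=3.5110, (cx,cy)=(1.0000,0.0000)
member 2 (1-2): L=3.0329, (cx,cy)=(0.6680,-0.7442)
member 3 (1-3): L=3.5276, (cx,cy)=(0.9964,0.0845)
member 4 (2-3): L=2.9572, (cx,cy)=(0.5035,0.8640)
solve A·x = −loads:
  F[0-1] = -1216.5166 N (compression)
  F[0-2] = +1727.7590 N (tension)
  F[1-2] = -3439.3168 N (compression)
  F[1-3] = -198.5395 N (compression)
  F[2-3] = -1131.4496 N (compression)
  Rx@0 = -1059.1000 N
  Ry@0 = +1016.2716 N
  Ry@2 = +3536.9684 N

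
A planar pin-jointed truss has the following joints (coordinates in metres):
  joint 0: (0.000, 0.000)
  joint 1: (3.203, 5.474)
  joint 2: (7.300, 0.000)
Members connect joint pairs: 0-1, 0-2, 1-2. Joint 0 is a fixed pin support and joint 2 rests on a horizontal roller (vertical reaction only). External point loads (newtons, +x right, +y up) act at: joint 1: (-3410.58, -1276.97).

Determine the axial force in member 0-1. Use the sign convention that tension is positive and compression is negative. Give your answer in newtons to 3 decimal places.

-3793.457

N=3 nodes, M=3 members, R=3 reactions → 2N=6, M+R=6
member 0 (0-1): L=6.3422, (cx,cy)=(0.5050,0.8631)
member 1 (0-2): L=7.3000, (cx,cy)=(1.0000,0.0000)
member 2 (1-2): L=6.8374, (cx,cy)=(0.5992,-0.8006)
solve A·x = −loads:
  F[0-1] = -3793.4570 N (compression)
  F[0-2] = -1494.7803 N (compression)
  F[1-2] = +2494.6097 N (tension)
  Rx@0 = +3410.5800 N
  Ry@0 = +3274.1453 N
  Ry@2 = -1997.1753 N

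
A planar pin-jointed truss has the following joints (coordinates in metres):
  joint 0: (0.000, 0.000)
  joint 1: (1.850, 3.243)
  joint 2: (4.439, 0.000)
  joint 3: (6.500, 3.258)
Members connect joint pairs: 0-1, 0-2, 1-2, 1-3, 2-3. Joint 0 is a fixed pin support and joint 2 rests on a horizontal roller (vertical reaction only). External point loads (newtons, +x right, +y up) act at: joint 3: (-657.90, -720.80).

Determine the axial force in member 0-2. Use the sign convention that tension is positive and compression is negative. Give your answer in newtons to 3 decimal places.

N=4 nodes, M=5 members, R=3 reactions → 2N=8, M+R=8
member 0 (0-1): L=3.7336, (cx,cy)=(0.4955,0.8686)
member 1 (0-2): L=4.4390, (cx,cy)=(1.0000,0.0000)
member 2 (1-2): L=4.1497, (cx,cy)=(0.6239,-0.7815)
member 3 (1-3): L=4.6500, (cx,cy)=(1.0000,0.0032)
member 4 (2-3): L=3.8552, (cx,cy)=(0.5346,0.8451)
solve A·x = −loads:
  F[0-1] = -170.6208 N (compression)
  F[0-2] = -573.3567 N (compression)
  F[1-2] = +188.8021 N (tension)
  F[1-3] = -202.3383 N (compression)
  F[2-3] = -852.1441 N (compression)
  Rx@0 = +657.9000 N
  Ry@0 = +148.2022 N
  Ry@2 = +572.5978 N

-573.357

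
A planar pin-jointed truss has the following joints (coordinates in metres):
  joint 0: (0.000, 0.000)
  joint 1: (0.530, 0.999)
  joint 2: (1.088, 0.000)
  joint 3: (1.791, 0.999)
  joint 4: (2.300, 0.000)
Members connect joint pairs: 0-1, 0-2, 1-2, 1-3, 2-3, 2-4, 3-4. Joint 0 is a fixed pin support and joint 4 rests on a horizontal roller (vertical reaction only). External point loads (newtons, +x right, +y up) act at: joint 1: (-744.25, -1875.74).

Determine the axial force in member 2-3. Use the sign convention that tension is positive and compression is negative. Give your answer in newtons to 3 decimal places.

N=5 nodes, M=7 members, R=3 reactions → 2N=10, M+R=10
member 0 (0-1): L=1.1309, (cx,cy)=(0.4687,0.8834)
member 1 (0-2): L=1.0880, (cx,cy)=(1.0000,0.0000)
member 2 (1-2): L=1.1443, (cx,cy)=(0.4876,-0.8730)
member 3 (1-3): L=1.2610, (cx,cy)=(1.0000,0.0000)
member 4 (2-3): L=1.2216, (cx,cy)=(0.5755,0.8178)
member 5 (2-4): L=1.2120, (cx,cy)=(1.0000,0.0000)
member 6 (3-4): L=1.1212, (cx,cy)=(0.4540,-0.8910)
solve A·x = −loads:
  F[0-1] = -2000.0111 N (compression)
  F[0-2] = +193.0742 N (tension)
  F[1-2] = -124.8192 N (compression)
  F[1-3] = -132.2067 N (compression)
  F[2-3] = +133.2496 N (tension)
  F[2-4] = +55.5225 N (tension)
  F[3-4] = -122.3018 N (compression)
  Rx@0 = +744.2500 N
  Ry@0 = +1766.7676 N
  Ry@4 = +108.9724 N

133.250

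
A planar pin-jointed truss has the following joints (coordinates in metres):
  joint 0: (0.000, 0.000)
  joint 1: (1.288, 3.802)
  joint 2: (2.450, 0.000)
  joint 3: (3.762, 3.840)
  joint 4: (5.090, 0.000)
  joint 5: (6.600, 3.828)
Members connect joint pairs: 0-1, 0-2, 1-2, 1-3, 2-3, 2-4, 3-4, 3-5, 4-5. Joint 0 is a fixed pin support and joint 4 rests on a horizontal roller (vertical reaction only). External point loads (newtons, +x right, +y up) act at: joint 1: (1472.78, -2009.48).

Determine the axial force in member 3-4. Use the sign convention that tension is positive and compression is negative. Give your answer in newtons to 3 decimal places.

N=6 nodes, M=9 members, R=3 reactions → 2N=12, M+R=12
member 0 (0-1): L=4.0142, (cx,cy)=(0.3209,0.9471)
member 1 (0-2): L=2.4500, (cx,cy)=(1.0000,0.0000)
member 2 (1-2): L=3.9756, (cx,cy)=(0.2923,-0.9563)
member 3 (1-3): L=2.4743, (cx,cy)=(0.9999,0.0154)
member 4 (2-3): L=4.0579, (cx,cy)=(0.3233,0.9463)
member 5 (2-4): L=2.6400, (cx,cy)=(1.0000,0.0000)
member 6 (3-4): L=4.0631, (cx,cy)=(0.3268,-0.9451)
member 7 (3-5): L=2.8380, (cx,cy)=(1.0000,-0.0042)
member 8 (4-5): L=4.1151, (cx,cy)=(0.3669,0.9302)
solve A·x = −loads:
  F[0-1] = -423.2700 N (compression)
  F[0-2] = +1608.5894 N (tension)
  F[1-2] = -1699.8964 N (compression)
  F[1-3] = -1111.8706 N (compression)
  F[2-3] = +1717.9339 N (tension)
  F[2-4] = +556.3038 N (tension)
  F[3-4] = -1702.0675 N (compression)
  F[3-5] = +0.0000 N (tension)
  F[4-5] = -0.0000 N (compression)
  Rx@0 = -1472.7800 N
  Ry@0 = +400.8906 N
  Ry@4 = +1608.5894 N

-1702.067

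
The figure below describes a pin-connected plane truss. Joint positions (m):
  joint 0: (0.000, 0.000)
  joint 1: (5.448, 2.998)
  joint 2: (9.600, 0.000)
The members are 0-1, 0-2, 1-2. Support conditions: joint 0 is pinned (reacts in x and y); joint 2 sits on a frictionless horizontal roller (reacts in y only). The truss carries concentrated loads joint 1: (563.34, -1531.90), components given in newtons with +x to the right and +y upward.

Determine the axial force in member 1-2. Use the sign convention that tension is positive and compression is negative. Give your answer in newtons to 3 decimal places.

N=3 nodes, M=3 members, R=3 reactions → 2N=6, M+R=6
member 0 (0-1): L=6.2184, (cx,cy)=(0.8761,0.4821)
member 1 (0-2): L=9.6000, (cx,cy)=(1.0000,0.0000)
member 2 (1-2): L=5.1212, (cx,cy)=(0.8107,-0.5854)
solve A·x = −loads:
  F[0-1] = -1009.3423 N (compression)
  F[0-2] = +1447.6321 N (tension)
  F[1-2] = -1785.5666 N (compression)
  Rx@0 = -563.3400 N
  Ry@0 = +486.6204 N
  Ry@2 = +1045.2796 N

-1785.567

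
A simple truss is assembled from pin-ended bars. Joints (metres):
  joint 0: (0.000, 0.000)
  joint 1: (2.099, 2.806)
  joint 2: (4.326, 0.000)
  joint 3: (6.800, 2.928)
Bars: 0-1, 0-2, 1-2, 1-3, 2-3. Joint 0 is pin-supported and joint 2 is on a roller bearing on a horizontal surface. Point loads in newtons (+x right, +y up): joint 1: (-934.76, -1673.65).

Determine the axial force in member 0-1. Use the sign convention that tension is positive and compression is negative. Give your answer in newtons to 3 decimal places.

-1833.156

N=4 nodes, M=5 members, R=3 reactions → 2N=8, M+R=8
member 0 (0-1): L=3.5042, (cx,cy)=(0.5990,0.8008)
member 1 (0-2): L=4.3260, (cx,cy)=(1.0000,0.0000)
member 2 (1-2): L=3.5823, (cx,cy)=(0.6217,-0.7833)
member 3 (1-3): L=4.7026, (cx,cy)=(0.9997,0.0259)
member 4 (2-3): L=3.8333, (cx,cy)=(0.6454,0.7638)
solve A·x = −loads:
  F[0-1] = -1833.1558 N (compression)
  F[0-2] = +163.2912 N (tension)
  F[1-2] = -262.6694 N (compression)
  F[1-3] = +0.0000 N (tension)
  F[2-3] = +0.0000 N (tension)
  Rx@0 = +934.7600 N
  Ry@0 = +1467.9046 N
  Ry@2 = +205.7454 N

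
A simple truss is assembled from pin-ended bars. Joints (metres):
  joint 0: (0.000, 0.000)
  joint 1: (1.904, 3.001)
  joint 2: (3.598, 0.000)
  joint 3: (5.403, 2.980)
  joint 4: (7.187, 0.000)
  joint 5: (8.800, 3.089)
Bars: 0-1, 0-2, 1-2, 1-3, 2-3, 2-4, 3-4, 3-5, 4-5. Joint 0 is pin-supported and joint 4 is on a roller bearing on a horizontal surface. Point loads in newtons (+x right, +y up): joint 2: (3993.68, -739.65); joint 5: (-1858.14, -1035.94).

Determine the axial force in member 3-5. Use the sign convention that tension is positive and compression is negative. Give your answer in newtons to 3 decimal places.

-1340.333

N=6 nodes, M=9 members, R=3 reactions → 2N=12, M+R=12
member 0 (0-1): L=3.5540, (cx,cy)=(0.5357,0.8444)
member 1 (0-2): L=3.5980, (cx,cy)=(1.0000,0.0000)
member 2 (1-2): L=3.4461, (cx,cy)=(0.4916,-0.8708)
member 3 (1-3): L=3.4991, (cx,cy)=(1.0000,-0.0060)
member 4 (2-3): L=3.4840, (cx,cy)=(0.5181,0.8553)
member 5 (2-4): L=3.5890, (cx,cy)=(1.0000,0.0000)
member 6 (3-4): L=3.4732, (cx,cy)=(0.5136,-0.8580)
member 7 (3-5): L=3.3987, (cx,cy)=(0.9995,0.0321)
member 8 (4-5): L=3.4848, (cx,cy)=(0.4629,0.8864)
solve A·x = −loads:
  F[0-1] = -1107.8977 N (compression)
  F[0-2] = +2729.0718 N (tension)
  F[1-2] = +1082.0066 N (tension)
  F[1-3] = -1125.4336 N (compression)
  F[2-3] = -236.8702 N (compression)
  F[2-4] = -610.0092 N (compression)
  F[3-4] = +178.1620 N (tension)
  F[3-5] = -1340.3329 N (compression)
  F[4-5] = -1120.1775 N (compression)
  Rx@0 = -2135.5400 N
  Ry@0 = +935.4984 N
  Ry@4 = +840.0916 N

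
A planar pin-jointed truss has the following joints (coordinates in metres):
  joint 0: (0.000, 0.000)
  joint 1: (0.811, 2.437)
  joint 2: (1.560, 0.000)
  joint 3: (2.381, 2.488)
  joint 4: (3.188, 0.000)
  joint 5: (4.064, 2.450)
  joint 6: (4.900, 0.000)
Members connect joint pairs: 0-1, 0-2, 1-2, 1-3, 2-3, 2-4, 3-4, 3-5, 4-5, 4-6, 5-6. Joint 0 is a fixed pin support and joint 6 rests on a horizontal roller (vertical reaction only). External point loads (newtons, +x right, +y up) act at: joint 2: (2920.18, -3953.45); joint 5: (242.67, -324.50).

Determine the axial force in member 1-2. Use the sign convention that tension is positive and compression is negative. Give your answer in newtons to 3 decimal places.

2693.567

N=7 nodes, M=11 members, R=3 reactions → 2N=14, M+R=14
member 0 (0-1): L=2.5684, (cx,cy)=(0.3158,0.9488)
member 1 (0-2): L=1.5600, (cx,cy)=(1.0000,0.0000)
member 2 (1-2): L=2.5495, (cx,cy)=(0.2938,-0.9559)
member 3 (1-3): L=1.5708, (cx,cy)=(0.9995,0.0325)
member 4 (2-3): L=2.6200, (cx,cy)=(0.3134,0.9496)
member 5 (2-4): L=1.6280, (cx,cy)=(1.0000,0.0000)
member 6 (3-4): L=2.6156, (cx,cy)=(0.3085,-0.9512)
member 7 (3-5): L=1.6834, (cx,cy)=(0.9997,-0.0226)
member 8 (4-5): L=2.6019, (cx,cy)=(0.3367,0.9416)
member 9 (4-6): L=1.7120, (cx,cy)=(1.0000,0.0000)
member 10 (5-6): L=2.5887, (cx,cy)=(0.3229,-0.9464)
solve A·x = −loads:
  F[0-1] = -2770.5749 N (compression)
  F[0-2] = +4037.6881 N (tension)
  F[1-2] = +2693.5666 N (tension)
  F[1-3] = -1667.0401 N (compression)
  F[2-3] = +1451.8705 N (tension)
  F[2-4] = +1453.8678 N (tension)
  F[3-4] = -1373.8702 N (compression)
  F[3-5] = -787.5145 N (compression)
  F[4-5] = +1387.8677 N (tension)
  F[4-6] = +562.7204 N (tension)
  F[5-6] = -1742.4848 N (compression)
  Rx@0 = -3162.8500 N
  Ry@0 = +2628.8293 N
  Ry@6 = +1649.1207 N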